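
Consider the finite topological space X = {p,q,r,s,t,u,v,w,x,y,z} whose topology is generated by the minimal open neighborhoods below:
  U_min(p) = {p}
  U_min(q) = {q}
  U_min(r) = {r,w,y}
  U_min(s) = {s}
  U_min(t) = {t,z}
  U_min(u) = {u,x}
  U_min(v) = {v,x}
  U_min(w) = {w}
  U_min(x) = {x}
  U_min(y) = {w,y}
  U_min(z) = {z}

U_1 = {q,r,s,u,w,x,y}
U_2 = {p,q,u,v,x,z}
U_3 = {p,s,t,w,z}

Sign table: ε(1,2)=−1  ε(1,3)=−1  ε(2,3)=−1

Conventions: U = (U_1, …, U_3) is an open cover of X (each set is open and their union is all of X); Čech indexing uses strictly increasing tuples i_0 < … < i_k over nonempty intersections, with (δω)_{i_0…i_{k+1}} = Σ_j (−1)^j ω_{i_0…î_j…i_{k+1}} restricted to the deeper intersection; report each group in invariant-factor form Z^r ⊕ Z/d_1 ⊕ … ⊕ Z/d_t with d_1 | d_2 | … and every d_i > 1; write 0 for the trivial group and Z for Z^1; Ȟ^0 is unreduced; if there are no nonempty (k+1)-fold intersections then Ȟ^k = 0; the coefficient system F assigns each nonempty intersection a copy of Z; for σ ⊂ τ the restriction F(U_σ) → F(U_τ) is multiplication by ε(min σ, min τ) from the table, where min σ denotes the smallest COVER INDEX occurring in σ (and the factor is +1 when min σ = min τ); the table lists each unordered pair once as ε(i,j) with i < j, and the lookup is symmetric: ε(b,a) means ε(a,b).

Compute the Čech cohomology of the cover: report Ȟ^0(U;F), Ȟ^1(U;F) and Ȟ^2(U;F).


Ȟ^0 = 0; Ȟ^1 = Z/2; Ȟ^2 = 0

intersection data:
  U12={q,u,x} U13={s,w} U23={p,z}
C dims 3,3; δ0: rk 3, SNF 1^2·2
Ȟ^0 = (3 − 3) − 0 = 0, so Ȟ^0 ≅ 0
Ȟ^1 = (3 − 0) − 3 = 0 plus torsion [2], so Ȟ^1 ≅ Z/2
Ȟ^2 = (0 − 0) − 0 = 0, so Ȟ^2 ≅ 0


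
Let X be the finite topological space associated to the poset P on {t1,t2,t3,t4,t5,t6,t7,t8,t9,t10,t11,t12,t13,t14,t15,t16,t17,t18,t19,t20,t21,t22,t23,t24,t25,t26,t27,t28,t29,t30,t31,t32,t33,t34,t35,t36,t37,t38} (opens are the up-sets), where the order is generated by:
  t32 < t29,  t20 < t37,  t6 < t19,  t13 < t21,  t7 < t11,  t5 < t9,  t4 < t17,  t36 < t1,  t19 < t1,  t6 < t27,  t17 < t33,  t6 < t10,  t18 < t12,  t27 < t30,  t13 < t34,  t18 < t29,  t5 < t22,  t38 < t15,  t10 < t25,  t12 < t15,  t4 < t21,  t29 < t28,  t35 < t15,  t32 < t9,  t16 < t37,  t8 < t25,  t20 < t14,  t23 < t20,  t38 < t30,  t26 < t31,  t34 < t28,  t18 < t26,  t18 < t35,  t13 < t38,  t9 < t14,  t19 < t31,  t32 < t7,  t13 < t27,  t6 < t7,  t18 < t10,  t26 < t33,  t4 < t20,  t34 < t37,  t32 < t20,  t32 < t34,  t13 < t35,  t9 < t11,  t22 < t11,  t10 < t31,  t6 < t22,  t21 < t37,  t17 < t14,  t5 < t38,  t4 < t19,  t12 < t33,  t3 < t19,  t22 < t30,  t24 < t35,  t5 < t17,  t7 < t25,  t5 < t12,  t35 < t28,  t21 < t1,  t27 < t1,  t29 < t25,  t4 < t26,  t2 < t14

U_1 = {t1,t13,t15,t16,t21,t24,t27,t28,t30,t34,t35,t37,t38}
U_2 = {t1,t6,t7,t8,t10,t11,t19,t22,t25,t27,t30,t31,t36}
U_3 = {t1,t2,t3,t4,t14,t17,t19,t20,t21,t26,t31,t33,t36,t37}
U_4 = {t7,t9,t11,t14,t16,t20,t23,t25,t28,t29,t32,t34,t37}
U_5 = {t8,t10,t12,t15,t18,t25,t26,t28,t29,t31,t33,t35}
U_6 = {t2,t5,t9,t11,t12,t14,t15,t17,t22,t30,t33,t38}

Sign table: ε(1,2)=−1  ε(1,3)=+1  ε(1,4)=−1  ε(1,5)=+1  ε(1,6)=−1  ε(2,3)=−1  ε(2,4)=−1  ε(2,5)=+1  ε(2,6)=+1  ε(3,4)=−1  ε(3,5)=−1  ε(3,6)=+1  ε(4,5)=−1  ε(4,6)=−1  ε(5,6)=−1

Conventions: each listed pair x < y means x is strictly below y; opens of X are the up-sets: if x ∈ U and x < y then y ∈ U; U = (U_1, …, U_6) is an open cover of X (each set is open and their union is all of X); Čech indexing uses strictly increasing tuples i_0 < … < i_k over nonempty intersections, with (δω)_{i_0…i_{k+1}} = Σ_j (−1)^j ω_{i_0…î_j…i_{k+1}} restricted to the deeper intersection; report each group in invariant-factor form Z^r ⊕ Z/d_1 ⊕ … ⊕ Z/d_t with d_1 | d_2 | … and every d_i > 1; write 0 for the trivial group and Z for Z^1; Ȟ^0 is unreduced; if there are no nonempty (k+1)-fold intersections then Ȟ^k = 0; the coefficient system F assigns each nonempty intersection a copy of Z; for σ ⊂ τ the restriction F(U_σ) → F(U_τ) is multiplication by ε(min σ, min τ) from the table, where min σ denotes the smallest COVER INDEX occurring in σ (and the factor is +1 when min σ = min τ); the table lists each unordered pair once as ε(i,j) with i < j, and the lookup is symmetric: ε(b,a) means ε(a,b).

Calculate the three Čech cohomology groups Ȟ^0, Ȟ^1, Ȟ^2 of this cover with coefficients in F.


nerve simplices:
  U12={t1,t27,t30} U13={t1,t21,t37} U14={t16,t28,t34,t37} U15={t15,t28,t35} U16={t15,t30,t38} U23={t1,t19,t31,t36} U24={t7,t11,t25} U25={t8,t10,t25,t31} U26={t11,t22,t30} U34={t14,t20,t37} U35={t26,t31,t33} U36={t2,t14,t17,t33} U45={t25,t28,t29} U46={t9,t11,t14} U56={t12,t15,t33}
  U123={t1} U126={t30} U134={t37} U145={t28} U156={t15} U235={t31} U245={t25} U246={t11} U346={t14} U356={t33}
C dims 6,15,10; δ0: rk 6, SNF 1^5·2; δ1: rk 9, SNF 1^9
degree 0: 6−6−0 = 0 → Ȟ^0 ≅ 0
degree 1: 15−9−6 = 0 plus torsion [2] → Ȟ^1 ≅ Z/2
degree 2: 10−0−9 = 1 → Ȟ^2 ≅ Z

Ȟ^0(U;F) ≅ 0,  Ȟ^1(U;F) ≅ Z/2,  Ȟ^2(U;F) ≅ Z


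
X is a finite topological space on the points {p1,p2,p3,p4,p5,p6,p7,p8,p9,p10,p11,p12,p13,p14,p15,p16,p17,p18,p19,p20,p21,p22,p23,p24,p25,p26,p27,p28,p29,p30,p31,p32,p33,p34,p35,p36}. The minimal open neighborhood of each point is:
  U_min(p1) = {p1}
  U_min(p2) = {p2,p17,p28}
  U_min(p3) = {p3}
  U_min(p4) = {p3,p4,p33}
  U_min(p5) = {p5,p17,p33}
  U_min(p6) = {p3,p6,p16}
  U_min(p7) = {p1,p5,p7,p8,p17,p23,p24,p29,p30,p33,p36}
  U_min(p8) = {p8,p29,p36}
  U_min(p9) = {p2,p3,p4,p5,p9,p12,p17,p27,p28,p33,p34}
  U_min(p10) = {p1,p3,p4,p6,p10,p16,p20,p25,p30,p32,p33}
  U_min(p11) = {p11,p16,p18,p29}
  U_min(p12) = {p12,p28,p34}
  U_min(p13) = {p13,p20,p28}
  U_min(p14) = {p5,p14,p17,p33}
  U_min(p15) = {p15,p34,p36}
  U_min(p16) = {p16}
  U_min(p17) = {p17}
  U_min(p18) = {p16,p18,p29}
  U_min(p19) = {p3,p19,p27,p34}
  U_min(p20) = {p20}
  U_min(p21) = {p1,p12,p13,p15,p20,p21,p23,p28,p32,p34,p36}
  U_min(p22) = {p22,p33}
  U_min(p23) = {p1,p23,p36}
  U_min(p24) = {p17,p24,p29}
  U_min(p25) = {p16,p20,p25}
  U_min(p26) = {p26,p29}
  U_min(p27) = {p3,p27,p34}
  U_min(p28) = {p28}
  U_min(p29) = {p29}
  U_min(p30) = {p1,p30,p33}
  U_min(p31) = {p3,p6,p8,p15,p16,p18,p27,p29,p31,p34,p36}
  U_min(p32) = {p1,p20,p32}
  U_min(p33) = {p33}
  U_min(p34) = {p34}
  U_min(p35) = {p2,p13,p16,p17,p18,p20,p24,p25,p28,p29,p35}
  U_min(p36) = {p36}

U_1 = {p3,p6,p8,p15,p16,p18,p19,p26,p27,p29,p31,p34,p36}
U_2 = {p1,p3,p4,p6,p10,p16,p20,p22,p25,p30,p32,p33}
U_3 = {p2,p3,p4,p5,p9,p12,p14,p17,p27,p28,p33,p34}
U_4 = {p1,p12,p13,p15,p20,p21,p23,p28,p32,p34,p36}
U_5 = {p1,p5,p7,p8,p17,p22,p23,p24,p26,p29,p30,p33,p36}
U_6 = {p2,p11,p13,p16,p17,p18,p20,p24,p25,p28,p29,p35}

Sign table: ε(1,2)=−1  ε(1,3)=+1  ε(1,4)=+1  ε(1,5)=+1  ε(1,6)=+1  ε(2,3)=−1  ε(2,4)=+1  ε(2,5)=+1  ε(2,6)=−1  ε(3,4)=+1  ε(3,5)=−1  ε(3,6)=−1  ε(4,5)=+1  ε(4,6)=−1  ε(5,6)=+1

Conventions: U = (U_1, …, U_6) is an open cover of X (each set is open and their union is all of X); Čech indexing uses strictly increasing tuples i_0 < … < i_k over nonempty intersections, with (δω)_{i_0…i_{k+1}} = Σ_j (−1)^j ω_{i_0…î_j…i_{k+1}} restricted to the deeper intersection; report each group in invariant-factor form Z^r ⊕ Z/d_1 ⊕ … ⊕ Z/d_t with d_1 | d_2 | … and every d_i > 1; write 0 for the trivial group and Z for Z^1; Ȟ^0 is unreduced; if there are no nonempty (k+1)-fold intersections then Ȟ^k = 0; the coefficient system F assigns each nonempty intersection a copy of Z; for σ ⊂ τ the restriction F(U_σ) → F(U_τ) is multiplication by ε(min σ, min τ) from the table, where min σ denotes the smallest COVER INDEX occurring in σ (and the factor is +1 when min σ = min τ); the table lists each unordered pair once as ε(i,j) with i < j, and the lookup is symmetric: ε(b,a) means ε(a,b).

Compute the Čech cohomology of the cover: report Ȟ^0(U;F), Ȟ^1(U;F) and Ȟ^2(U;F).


nerve simplices:
  U12={p3,p6,p16} U13={p3,p27,p34} U14={p15,p34,p36} U15={p8,p26,p29,p36} U16={p16,p18,p29} U23={p3,p4,p33} U24={p1,p20,p32} U25={p1,p22,p30,p33} U26={p16,p20,p25} U34={p12,p28,p34} U35={p5,p17,p33} U36={p2,p17,p28} U45={p1,p23,p36} U46={p13,p20,p28} U56={p17,p24,p29}
  U123={p3} U126={p16} U134={p34} U145={p36} U156={p29} U235={p33} U245={p1} U246={p20} U346={p28} U356={p17}
C dims 6,15,10; δ0: rk 6, SNF 1^5·2; δ1: rk 9, SNF 1^9
degree 0: 6−6−0 = 0 → Ȟ^0 ≅ 0
degree 1: 15−9−6 = 0 plus torsion [2] → Ȟ^1 ≅ Z/2
degree 2: 10−0−9 = 1 → Ȟ^2 ≅ Z

Ȟ^0 ≅ 0, Ȟ^1 ≅ Z/2 and Ȟ^2 ≅ Z


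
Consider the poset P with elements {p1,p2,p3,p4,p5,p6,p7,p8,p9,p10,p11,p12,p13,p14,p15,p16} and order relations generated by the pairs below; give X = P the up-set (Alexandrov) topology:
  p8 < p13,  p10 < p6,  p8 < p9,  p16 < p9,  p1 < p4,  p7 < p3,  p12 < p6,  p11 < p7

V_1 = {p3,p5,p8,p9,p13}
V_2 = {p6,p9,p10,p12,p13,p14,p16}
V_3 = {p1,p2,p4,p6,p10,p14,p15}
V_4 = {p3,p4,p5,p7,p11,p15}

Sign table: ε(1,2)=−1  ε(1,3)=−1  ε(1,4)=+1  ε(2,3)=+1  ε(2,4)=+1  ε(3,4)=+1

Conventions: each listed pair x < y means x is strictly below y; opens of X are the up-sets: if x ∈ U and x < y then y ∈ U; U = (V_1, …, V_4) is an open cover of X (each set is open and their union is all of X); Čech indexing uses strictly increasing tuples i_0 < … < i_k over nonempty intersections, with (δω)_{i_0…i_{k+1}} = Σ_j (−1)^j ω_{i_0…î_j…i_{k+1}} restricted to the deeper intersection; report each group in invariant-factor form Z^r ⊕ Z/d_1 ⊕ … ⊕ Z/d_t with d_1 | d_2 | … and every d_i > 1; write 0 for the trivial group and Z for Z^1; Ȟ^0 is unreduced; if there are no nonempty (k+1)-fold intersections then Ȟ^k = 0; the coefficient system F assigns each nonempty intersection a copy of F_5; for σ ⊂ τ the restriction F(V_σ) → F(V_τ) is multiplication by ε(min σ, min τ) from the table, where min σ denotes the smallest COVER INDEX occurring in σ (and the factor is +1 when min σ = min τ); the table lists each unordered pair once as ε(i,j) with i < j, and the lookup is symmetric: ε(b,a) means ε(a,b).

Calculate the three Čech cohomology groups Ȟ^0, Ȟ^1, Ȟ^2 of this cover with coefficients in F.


Ȟ^0 = 0, Ȟ^1 = 0 and Ȟ^2 = 0

nonempty intersections:
  V12={p9,p13} V14={p3,p5} V23={p6,p10,p14} V34={p4,p15}
C dims 4,4; δ0: rk_F5 4
Ȟ^0: (4−4)−0=0 ⇒ 0
Ȟ^1: (4−0)−4=0 ⇒ 0
Ȟ^2: (0−0)−0=0 ⇒ 0


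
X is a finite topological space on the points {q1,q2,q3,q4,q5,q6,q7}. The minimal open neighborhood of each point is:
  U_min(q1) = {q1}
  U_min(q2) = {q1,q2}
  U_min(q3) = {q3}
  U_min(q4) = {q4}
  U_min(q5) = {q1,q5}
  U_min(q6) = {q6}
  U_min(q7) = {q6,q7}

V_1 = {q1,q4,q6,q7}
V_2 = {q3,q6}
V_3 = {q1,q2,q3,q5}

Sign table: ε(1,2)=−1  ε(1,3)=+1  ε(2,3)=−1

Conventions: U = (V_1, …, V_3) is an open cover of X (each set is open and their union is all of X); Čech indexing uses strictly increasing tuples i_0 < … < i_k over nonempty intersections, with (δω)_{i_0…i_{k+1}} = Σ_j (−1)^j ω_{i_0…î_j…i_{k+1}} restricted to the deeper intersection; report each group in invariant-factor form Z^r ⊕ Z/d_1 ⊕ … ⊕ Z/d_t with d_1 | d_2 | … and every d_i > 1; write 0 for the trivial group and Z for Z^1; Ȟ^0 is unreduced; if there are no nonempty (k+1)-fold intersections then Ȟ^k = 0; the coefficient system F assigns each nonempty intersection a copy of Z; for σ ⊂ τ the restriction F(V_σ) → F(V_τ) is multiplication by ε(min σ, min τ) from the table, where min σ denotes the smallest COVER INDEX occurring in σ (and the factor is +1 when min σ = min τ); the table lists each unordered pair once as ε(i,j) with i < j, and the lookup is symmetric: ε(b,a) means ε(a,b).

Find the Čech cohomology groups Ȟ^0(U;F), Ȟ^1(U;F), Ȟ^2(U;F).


cover nerve:
  V12={q6} V13={q1} V23={q3}
C dims 3,3; δ0: rk 2, SNF 1^2
Ȟ^0: (3−2)−0=1 ⇒ Z
Ȟ^1: (3−0)−2=1 ⇒ Z
Ȟ^2: (0−0)−0=0 ⇒ 0

Ȟ^0 ≅ Z; Ȟ^1 ≅ Z; Ȟ^2 ≅ 0


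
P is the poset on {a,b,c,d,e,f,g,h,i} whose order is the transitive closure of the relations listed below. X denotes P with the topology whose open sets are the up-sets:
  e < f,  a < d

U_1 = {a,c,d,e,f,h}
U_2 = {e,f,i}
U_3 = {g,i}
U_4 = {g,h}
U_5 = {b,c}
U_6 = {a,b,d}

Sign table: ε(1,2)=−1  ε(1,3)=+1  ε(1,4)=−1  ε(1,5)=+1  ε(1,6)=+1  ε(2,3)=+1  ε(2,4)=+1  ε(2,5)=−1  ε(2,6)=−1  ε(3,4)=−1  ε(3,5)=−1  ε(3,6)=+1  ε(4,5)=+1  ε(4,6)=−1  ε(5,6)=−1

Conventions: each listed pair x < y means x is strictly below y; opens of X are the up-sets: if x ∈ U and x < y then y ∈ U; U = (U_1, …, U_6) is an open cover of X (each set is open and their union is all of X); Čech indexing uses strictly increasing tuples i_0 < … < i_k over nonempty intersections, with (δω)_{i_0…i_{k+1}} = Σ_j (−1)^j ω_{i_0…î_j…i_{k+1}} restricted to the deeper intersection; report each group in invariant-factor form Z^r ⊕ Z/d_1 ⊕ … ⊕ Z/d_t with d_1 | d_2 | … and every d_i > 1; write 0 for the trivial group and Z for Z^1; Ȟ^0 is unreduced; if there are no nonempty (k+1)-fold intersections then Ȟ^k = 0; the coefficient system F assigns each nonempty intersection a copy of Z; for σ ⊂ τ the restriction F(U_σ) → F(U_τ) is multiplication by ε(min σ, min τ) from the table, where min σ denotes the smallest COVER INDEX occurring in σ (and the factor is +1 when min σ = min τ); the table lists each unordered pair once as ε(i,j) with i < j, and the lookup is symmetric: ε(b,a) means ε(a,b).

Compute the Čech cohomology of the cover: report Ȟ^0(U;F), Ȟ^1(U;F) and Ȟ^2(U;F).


nonempty intersections:
  U12={e,f} U14={h} U15={c} U16={a,d} U23={i} U34={g} U56={b}
C dims 6,7; δ0: rk 6, SNF 1^5·2
Ȟ^0: (6−6)−0=0 ⇒ 0
Ȟ^1: (7−0)−6=1 plus torsion [2] ⇒ Z ⊕ Z/2
Ȟ^2: (0−0)−0=0 ⇒ 0

Ȟ^0 = 0; Ȟ^1 = Z ⊕ Z/2; Ȟ^2 = 0


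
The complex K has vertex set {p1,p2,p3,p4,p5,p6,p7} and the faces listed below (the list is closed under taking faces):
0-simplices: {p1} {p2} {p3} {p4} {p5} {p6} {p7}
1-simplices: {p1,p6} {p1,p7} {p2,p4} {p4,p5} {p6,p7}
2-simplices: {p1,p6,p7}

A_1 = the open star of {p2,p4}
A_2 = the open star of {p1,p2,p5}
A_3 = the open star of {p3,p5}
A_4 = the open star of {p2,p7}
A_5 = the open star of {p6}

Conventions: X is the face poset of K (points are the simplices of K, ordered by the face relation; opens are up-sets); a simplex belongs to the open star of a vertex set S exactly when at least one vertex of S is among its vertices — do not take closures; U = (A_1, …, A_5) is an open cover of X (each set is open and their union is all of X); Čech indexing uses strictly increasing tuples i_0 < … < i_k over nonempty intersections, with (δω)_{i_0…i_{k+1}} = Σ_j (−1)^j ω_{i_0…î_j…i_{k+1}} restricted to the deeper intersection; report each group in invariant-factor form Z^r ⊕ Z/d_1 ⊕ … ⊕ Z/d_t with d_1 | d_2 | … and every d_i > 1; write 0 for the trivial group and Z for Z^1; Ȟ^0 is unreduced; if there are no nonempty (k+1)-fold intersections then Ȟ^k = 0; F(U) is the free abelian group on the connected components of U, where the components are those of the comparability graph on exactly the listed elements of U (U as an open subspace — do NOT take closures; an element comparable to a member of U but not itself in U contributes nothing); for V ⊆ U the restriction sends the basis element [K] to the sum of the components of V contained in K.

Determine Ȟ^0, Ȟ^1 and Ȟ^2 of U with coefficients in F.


nonempty overlaps:
  A1={{p2},{p4},{p2,p4},{p4,p5}} A2={{p1},{p2},{p5},{p1,p6},{p1,p7},{p2,p4},{p4,p5},{p1,p6,p7}} A3={{p3},{p5},{p4,p5}} A4={{p2},{p7},{p1,p7},{p2,p4},{p6,p7},{p1,p6,p7}} A5={{p6},{p1,p6},{p6,p7},{p1,p6,p7}}
  A12={{p2},{p2,p4},{p4,p5}} A13={{p4,p5}} A14={{p2},{p2,p4}} A23={{p5},{p4,p5}} A24={{p2},{p1,p7},{p2,p4},{p1,p6,p7}} A25={{p1,p6},{p1,p6,p7}} A45={{p6,p7},{p1,p6,p7}}
  A123={{p4,p5}} A124={{p2},{p2,p4}} A245={{p1,p6,p7}}
components per intersection:
  A1: {{p2},{p4},{p2,p4},{p4,p5}}
  A2: {{p1},{p1,p6},{p1,p7},{p1,p6,p7}} {{p2},{p2,p4}} {{p5},{p4,p5}}
  A3: {{p3}} {{p5},{p4,p5}}
  A4: {{p2},{p2,p4}} {{p7},{p1,p7},{p6,p7},{p1,p6,p7}}
  A5: {{p6},{p1,p6},{p6,p7},{p1,p6,p7}}
  A12: {{p2},{p2,p4}} {{p4,p5}}
  A13: {{p4,p5}}
  A14: {{p2},{p2,p4}}
  A23: {{p5},{p4,p5}}
  A24: {{p2},{p2,p4}} {{p1,p7},{p1,p6,p7}}
  A25: {{p1,p6},{p1,p6,p7}}
  A45: {{p6,p7},{p1,p6,p7}}
  A123: {{p4,p5}}
  A124: {{p2},{p2,p4}}
  A245: {{p1,p6,p7}}
C dims 9,9,3; δ0: rk 6, SNF 1^6; δ1: rk 3, SNF 1^3
degree 0: 9−6−0 = 3 → Ȟ^0 ≅ Z^3
degree 1: 9−3−6 = 0 → Ȟ^1 ≅ 0
degree 2: 3−0−3 = 0 → Ȟ^2 ≅ 0

Ȟ^0 ≅ Z^3,  Ȟ^1 ≅ 0,  Ȟ^2 ≅ 0


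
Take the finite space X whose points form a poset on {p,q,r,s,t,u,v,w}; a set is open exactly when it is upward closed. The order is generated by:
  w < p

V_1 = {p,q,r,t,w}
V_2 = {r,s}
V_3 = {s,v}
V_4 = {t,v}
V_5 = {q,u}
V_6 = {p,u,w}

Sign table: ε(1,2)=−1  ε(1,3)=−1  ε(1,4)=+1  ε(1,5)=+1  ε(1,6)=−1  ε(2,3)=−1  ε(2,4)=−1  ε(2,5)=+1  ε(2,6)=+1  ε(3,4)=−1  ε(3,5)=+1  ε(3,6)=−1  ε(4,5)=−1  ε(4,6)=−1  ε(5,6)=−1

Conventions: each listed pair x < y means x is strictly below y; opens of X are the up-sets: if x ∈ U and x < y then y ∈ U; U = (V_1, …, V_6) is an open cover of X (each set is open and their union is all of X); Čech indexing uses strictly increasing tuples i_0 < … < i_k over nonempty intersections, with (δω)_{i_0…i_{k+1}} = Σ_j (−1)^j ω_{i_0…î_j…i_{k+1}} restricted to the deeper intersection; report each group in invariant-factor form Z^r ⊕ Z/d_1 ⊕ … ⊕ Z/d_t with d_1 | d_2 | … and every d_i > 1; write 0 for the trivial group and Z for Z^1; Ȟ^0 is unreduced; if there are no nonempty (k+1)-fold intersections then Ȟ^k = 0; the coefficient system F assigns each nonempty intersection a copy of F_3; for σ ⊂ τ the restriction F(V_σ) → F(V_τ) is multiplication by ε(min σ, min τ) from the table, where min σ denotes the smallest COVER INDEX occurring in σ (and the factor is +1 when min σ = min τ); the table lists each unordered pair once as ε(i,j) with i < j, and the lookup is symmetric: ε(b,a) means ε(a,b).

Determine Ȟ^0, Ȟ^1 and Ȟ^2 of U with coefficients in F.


Ȟ^0(U;F) ≅ 0,  Ȟ^1(U;F) ≅ Z/3,  Ȟ^2(U;F) ≅ 0

nonempty intersections:
  V12={r} V14={t} V15={q} V16={p,w} V23={s} V34={v} V56={u}
C dims 6,7; δ0: rk_F3 6
Ȟ^0: (6−6)−0=0 ⇒ 0
Ȟ^1: (7−0)−6=1 ⇒ Z/3
Ȟ^2: (0−0)−0=0 ⇒ 0


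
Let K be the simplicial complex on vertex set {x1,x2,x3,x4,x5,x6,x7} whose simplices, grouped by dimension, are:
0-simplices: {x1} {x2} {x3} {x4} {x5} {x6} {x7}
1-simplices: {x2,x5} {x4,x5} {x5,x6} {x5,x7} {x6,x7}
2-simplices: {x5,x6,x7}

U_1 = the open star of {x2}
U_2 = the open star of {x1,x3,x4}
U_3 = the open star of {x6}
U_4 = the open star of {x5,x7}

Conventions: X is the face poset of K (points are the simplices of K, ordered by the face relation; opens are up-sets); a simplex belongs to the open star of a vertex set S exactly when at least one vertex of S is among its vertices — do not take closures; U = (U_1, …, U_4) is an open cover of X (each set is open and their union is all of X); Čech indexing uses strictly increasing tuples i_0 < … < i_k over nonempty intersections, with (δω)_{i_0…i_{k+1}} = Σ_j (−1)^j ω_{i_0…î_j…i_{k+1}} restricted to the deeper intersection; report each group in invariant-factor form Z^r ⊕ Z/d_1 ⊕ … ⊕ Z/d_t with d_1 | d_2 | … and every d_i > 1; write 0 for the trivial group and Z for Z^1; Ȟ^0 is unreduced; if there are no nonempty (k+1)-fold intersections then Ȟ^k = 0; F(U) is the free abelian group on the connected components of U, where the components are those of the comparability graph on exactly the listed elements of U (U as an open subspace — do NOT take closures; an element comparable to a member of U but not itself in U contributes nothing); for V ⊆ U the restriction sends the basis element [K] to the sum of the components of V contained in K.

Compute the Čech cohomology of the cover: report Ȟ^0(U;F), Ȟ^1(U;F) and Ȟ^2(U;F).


nerve simplices:
  U1={{x2},{x2,x5}} U2={{x1},{x3},{x4},{x4,x5}} U3={{x6},{x5,x6},{x6,x7},{x5,x6,x7}} U4={{x5},{x7},{x2,x5},{x4,x5},{x5,x6},{x5,x7},{x6,x7},{x5,x6,x7}}
  U14={{x2,x5}} U24={{x4,x5}} U34={{x5,x6},{x6,x7},{x5,x6,x7}}
components per intersection:
  U1: {{x2},{x2,x5}}
  U2: {{x1}} {{x3}} {{x4},{x4,x5}}
  U3: {{x6},{x5,x6},{x6,x7},{x5,x6,x7}}
  U4: {{x5},{x7},{x2,x5},{x4,x5},{x5,x6},{x5,x7},{x6,x7},{x5,x6,x7}}
  U14: {{x2,x5}}
  U24: {{x4,x5}}
  U34: {{x5,x6},{x6,x7},{x5,x6,x7}}
C dims 6,3; δ0: rk 3, SNF 1^3
degree 0: 6−3−0 = 3 → Ȟ^0 ≅ Z^3
degree 1: 3−0−3 = 0 → Ȟ^1 ≅ 0
degree 2: 0−0−0 = 0 → Ȟ^2 ≅ 0

Ȟ^0 = Z^3, Ȟ^1 = 0 and Ȟ^2 = 0


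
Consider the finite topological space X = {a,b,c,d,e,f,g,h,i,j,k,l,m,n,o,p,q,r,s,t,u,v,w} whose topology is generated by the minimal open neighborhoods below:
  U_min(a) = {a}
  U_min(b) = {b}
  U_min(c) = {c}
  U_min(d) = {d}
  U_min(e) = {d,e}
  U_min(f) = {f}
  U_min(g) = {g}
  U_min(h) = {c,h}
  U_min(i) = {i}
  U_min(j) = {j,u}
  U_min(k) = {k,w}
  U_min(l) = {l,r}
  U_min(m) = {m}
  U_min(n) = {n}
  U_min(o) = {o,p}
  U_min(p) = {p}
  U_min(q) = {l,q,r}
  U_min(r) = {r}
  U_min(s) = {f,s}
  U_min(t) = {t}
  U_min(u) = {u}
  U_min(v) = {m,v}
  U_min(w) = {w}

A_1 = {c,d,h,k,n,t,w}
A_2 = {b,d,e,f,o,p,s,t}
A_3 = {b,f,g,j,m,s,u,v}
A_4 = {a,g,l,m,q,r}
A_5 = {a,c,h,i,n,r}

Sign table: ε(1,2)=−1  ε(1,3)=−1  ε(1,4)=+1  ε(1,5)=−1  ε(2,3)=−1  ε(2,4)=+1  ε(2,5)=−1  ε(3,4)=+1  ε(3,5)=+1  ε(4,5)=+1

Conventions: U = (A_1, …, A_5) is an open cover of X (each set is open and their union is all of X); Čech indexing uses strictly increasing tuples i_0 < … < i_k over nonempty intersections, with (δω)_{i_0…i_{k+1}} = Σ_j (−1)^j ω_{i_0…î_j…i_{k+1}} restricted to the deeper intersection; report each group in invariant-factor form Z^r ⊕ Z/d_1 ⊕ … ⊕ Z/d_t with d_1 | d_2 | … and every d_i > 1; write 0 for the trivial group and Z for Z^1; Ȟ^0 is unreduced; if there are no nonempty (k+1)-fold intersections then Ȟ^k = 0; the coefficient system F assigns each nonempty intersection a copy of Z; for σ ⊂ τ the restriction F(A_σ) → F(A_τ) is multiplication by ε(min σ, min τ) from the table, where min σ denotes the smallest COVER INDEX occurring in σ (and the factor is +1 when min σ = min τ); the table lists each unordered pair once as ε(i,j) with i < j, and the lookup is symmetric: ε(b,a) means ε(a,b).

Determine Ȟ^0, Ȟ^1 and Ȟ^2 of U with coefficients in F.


nonempty overlaps:
  A12={d,t} A15={c,h,n} A23={b,f,s} A34={g,m} A45={a,r}
C dims 5,5; δ0: rk 5, SNF 1^4·2
degree 0: 5−5−0 = 0 → Ȟ^0 ≅ 0
degree 1: 5−0−5 = 0 plus torsion [2] → Ȟ^1 ≅ Z/2
degree 2: 0−0−0 = 0 → Ȟ^2 ≅ 0

Ȟ^0 = 0, Ȟ^1 = Z/2 and Ȟ^2 = 0


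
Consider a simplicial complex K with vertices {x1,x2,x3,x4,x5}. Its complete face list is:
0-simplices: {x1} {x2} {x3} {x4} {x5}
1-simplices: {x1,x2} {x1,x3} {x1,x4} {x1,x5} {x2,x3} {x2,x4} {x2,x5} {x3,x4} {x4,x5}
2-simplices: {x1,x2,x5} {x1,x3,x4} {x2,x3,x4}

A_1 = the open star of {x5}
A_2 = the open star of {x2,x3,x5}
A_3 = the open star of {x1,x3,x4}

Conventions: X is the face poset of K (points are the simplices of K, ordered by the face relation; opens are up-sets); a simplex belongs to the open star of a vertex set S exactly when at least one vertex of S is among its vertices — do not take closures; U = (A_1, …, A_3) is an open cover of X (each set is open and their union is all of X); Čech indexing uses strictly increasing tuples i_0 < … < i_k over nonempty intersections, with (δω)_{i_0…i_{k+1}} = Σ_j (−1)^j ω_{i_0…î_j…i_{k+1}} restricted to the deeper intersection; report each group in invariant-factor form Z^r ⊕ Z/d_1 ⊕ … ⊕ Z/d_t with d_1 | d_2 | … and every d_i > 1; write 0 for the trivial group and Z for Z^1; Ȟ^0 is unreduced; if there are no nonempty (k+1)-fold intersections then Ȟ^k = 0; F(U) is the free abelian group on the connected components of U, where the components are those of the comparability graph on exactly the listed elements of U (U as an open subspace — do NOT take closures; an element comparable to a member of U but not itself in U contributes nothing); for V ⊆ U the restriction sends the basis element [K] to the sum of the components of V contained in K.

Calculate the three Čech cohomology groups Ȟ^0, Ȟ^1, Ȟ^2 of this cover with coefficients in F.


Ȟ^0 = Z,  Ȟ^1 = Z^2,  Ȟ^2 = 0

nerve simplices:
  A1={{x5},{x1,x5},{x2,x5},{x4,x5},{x1,x2,x5}} A2={{x2},{x3},{x5},{x1,x2},{x1,x3},{x1,x5},{x2,x3},{x2,x4},{x2,x5},{x3,x4},{x4,x5},{x1,x2,x5},{x1,x3,x4},{x2,x3,x4}} A3={{x1},{x3},{x4},{x1,x2},{x1,x3},{x1,x4},{x1,x5},{x2,x3},{x2,x4},{x3,x4},{x4,x5},{x1,x2,x5},{x1,x3,x4},{x2,x3,x4}}
  A12={{x5},{x1,x5},{x2,x5},{x4,x5},{x1,x2,x5}} A13={{x1,x5},{x4,x5},{x1,x2,x5}} A23={{x3},{x1,x2},{x1,x3},{x1,x5},{x2,x3},{x2,x4},{x3,x4},{x4,x5},{x1,x2,x5},{x1,x3,x4},{x2,x3,x4}}
  A123={{x1,x5},{x4,x5},{x1,x2,x5}}
components per intersection:
  A1: {{x5},{x1,x5},{x2,x5},{x4,x5},{x1,x2,x5}}
  A2: {{x2},{x3},{x5},{x1,x2},{x1,x3},{x1,x5},{x2,x3},{x2,x4},{x2,x5},{x3,x4},{x4,x5},{x1,x2,x5},{x1,x3,x4},{x2,x3,x4}}
  A3: {{x1},{x3},{x4},{x1,x2},{x1,x3},{x1,x4},{x1,x5},{x2,x3},{x2,x4},{x3,x4},{x4,x5},{x1,x2,x5},{x1,x3,x4},{x2,x3,x4}}
  A12: {{x5},{x1,x5},{x2,x5},{x4,x5},{x1,x2,x5}}
  A13: {{x1,x5},{x1,x2,x5}} {{x4,x5}}
  A23: {{x3},{x1,x3},{x2,x3},{x2,x4},{x3,x4},{x1,x3,x4},{x2,x3,x4}} {{x1,x2},{x1,x5},{x1,x2,x5}} {{x4,x5}}
  A123: {{x1,x5},{x1,x2,x5}} {{x4,x5}}
C dims 3,6,2; δ0: rk 2, SNF 1^2; δ1: rk 2, SNF 1^2
degree 0: 3−2−0 = 1 → Ȟ^0 ≅ Z
degree 1: 6−2−2 = 2 → Ȟ^1 ≅ Z^2
degree 2: 2−0−2 = 0 → Ȟ^2 ≅ 0


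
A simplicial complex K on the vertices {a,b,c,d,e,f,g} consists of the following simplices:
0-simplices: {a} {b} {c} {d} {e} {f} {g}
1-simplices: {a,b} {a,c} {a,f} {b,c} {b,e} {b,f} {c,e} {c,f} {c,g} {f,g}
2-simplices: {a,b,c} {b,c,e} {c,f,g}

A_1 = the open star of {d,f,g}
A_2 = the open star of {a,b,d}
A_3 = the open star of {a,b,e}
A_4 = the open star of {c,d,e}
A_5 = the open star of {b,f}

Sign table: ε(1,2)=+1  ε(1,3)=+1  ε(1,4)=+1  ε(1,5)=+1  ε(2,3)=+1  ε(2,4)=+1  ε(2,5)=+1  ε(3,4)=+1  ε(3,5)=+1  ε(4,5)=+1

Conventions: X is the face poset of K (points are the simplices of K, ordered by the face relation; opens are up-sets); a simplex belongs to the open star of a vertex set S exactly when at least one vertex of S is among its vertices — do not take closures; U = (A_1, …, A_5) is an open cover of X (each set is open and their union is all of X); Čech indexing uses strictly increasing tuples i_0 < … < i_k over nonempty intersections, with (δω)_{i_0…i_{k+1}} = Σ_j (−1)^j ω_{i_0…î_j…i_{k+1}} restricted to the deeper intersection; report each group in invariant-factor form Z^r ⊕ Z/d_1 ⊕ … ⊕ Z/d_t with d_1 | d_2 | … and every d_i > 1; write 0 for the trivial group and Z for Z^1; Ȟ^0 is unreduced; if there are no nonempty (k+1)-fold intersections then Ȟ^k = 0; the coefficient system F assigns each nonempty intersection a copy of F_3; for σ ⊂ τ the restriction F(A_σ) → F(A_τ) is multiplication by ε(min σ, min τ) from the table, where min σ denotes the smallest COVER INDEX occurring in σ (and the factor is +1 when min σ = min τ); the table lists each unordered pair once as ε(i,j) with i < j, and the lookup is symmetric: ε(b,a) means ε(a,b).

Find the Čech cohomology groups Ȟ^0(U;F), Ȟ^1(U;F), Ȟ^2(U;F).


nerve of the cover:
  A1={{d},{f},{g},{a,f},{b,f},{c,f},{c,g},{f,g},{c,f,g}} A2={{a},{b},{d},{a,b},{a,c},{a,f},{b,c},{b,e},{b,f},{a,b,c},{b,c,e}} A3={{a},{b},{e},{a,b},{a,c},{a,f},{b,c},{b,e},{b,f},{c,e},{a,b,c},{b,c,e}} A4={{c},{d},{e},{a,c},{b,c},{b,e},{c,e},{c,f},{c,g},{a,b,c},{b,c,e},{c,f,g}} A5={{b},{f},{a,b},{a,f},{b,c},{b,e},{b,f},{c,f},{f,g},{a,b,c},{b,c,e},{c,f,g}}
  A12={{d},{a,f},{b,f}} A13={{a,f},{b,f}} A14={{d},{c,f},{c,g},{c,f,g}} A15={{f},{a,f},{b,f},{c,f},{f,g},{c,f,g}} A23={{a},{b},{a,b},{a,c},{a,f},{b,c},{b,e},{b,f},{a,b,c},{b,c,e}} A24={{d},{a,c},{b,c},{b,e},{a,b,c},{b,c,e}} A25={{b},{a,b},{a,f},{b,c},{b,e},{b,f},{a,b,c},{b,c,e}} A34={{e},{a,c},{b,c},{b,e},{c,e},{a,b,c},{b,c,e}} A35={{b},{a,b},{a,f},{b,c},{b,e},{b,f},{a,b,c},{b,c,e}} A45={{b,c},{b,e},{c,f},{a,b,c},{b,c,e},{c,f,g}}
  A123={{a,f},{b,f}} A124={{d}} A125={{a,f},{b,f}} A135={{a,f},{b,f}} A145={{c,f},{c,f,g}} A234={{a,c},{b,c},{b,e},{a,b,c},{b,c,e}} A235={{b},{a,b},{a,f},{b,c},{b,e},{b,f},{a,b,c},{b,c,e}} A245={{b,c},{b,e},{a,b,c},{b,c,e}} A345={{b,c},{b,e},{a,b,c},{b,c,e}}
  A1235={{a,f},{b,f}} A2345={{b,c},{b,e},{a,b,c},{b,c,e}}
C dims 5,10,9,2; δ0: rk_F3 4; δ1: rk_F3 6; δ2: rk_F3 2
Ȟ^0 = (5 − 4) − 0 = 1, so Ȟ^0 ≅ Z/3
Ȟ^1 = (10 − 6) − 4 = 0, so Ȟ^1 ≅ 0
Ȟ^2 = (9 − 2) − 6 = 1, so Ȟ^2 ≅ Z/3

Ȟ^0 = Z/3; Ȟ^1 = 0; Ȟ^2 = Z/3


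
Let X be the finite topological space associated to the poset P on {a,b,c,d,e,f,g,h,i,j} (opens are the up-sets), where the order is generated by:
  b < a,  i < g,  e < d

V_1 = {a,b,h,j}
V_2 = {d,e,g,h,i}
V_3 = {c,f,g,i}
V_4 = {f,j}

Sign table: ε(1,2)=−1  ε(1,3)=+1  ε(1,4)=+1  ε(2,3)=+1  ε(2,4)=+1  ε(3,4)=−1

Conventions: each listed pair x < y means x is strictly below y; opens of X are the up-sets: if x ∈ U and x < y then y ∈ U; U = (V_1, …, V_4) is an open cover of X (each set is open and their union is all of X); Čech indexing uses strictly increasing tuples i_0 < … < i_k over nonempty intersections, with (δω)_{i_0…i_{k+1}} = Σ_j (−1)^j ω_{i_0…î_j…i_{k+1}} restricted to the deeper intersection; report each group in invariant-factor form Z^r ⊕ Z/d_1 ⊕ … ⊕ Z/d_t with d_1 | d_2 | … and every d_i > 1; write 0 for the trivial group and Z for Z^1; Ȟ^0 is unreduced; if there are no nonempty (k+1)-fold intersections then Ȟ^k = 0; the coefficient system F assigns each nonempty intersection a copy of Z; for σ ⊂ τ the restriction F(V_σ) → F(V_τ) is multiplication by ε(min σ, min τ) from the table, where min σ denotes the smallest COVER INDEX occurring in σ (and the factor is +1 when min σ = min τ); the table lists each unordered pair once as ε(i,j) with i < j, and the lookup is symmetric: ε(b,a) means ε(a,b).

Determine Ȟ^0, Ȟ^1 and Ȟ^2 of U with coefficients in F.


intersection data:
  V12={h} V14={j} V23={g,i} V34={f}
C dims 4,4; δ0: rk 3, SNF 1^3
Ȟ^0 = (4 − 3) − 0 = 1, so Ȟ^0 ≅ Z
Ȟ^1 = (4 − 0) − 3 = 1, so Ȟ^1 ≅ Z
Ȟ^2 = (0 − 0) − 0 = 0, so Ȟ^2 ≅ 0

Ȟ^0 = Z, Ȟ^1 = Z, Ȟ^2 = 0


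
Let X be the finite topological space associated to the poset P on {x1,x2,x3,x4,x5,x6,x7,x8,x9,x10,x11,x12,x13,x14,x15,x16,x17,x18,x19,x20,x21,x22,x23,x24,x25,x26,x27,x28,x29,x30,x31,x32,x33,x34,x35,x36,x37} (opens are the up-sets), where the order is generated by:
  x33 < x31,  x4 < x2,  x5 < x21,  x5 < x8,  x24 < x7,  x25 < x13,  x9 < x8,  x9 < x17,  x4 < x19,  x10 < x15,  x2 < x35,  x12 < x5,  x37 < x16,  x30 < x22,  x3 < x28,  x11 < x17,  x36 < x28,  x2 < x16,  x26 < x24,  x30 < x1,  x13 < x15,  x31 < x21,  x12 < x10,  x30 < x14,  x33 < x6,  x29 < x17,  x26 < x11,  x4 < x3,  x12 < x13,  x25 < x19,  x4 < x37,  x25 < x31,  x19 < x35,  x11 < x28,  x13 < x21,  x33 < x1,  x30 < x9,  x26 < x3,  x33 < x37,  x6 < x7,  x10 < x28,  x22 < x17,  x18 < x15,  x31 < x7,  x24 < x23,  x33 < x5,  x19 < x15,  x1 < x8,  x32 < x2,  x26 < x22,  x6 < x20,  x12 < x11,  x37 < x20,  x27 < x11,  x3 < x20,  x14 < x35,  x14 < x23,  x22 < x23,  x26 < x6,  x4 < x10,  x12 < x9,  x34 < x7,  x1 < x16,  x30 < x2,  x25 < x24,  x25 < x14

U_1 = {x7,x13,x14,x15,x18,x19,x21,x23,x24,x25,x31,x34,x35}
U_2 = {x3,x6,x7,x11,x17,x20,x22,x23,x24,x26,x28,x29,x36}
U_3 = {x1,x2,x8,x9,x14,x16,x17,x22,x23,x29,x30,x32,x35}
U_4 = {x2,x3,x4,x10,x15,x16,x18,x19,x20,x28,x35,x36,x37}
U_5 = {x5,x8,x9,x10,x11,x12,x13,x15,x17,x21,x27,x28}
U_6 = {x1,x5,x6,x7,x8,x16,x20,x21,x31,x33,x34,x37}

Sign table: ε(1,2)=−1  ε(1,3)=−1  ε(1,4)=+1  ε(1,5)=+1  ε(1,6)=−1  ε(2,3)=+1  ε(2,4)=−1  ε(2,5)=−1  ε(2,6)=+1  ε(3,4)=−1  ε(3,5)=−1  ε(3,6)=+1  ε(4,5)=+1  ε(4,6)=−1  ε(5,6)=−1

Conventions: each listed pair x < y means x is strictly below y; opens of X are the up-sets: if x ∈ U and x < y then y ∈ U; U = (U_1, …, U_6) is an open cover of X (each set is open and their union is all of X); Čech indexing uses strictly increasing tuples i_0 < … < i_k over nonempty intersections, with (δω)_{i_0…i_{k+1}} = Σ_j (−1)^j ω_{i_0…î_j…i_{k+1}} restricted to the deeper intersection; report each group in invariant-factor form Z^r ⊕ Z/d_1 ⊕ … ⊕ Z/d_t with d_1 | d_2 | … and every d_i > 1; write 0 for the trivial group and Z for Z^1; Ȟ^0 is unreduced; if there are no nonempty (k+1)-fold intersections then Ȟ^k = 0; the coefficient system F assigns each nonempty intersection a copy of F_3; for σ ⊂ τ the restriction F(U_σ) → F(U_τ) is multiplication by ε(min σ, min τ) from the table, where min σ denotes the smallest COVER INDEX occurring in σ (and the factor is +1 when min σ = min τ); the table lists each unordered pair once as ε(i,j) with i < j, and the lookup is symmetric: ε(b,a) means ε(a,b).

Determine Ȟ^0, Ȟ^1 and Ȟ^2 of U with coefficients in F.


nonempty overlaps:
  U12={x7,x23,x24} U13={x14,x23,x35} U14={x15,x18,x19,x35} U15={x13,x15,x21} U16={x7,x21,x31,x34} U23={x17,x22,x23,x29} U24={x3,x20,x28,x36} U25={x11,x17,x28} U26={x6,x7,x20} U34={x2,x16,x35} U35={x8,x9,x17} U36={x1,x8,x16} U45={x10,x15,x28} U46={x16,x20,x37} U56={x5,x8,x21}
  U123={x23} U126={x7} U134={x35} U145={x15} U156={x21} U235={x17} U245={x28} U246={x20} U346={x16} U356={x8}
C dims 6,15,10; δ0: rk_F3 5; δ1: rk_F3 10
degree 0: 6−5−0 = 1 → Ȟ^0 ≅ Z/3
degree 1: 15−10−5 = 0 → Ȟ^1 ≅ 0
degree 2: 10−0−10 = 0 → Ȟ^2 ≅ 0

Ȟ^0 = Z/3, Ȟ^1 = 0, Ȟ^2 = 0


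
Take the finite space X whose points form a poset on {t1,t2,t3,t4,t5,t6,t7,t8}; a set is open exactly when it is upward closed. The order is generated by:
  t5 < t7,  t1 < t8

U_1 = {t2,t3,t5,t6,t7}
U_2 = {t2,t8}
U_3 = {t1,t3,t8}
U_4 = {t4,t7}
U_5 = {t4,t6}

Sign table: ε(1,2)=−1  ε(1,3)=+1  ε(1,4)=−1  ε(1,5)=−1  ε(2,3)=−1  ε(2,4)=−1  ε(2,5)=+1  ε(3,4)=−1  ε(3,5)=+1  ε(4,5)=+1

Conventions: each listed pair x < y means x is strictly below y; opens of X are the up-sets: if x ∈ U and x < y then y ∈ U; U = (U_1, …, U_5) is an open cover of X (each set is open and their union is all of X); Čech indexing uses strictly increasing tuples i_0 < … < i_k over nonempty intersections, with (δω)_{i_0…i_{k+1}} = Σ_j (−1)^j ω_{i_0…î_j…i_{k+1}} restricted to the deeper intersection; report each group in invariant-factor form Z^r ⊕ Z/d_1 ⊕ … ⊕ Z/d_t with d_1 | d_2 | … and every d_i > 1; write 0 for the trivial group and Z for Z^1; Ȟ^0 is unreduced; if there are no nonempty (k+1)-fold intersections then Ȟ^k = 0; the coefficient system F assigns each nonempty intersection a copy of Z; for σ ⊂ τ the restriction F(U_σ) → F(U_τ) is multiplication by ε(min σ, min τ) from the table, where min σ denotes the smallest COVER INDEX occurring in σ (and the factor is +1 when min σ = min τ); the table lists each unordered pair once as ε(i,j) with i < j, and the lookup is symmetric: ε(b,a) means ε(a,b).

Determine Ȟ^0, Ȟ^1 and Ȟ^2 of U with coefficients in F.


Ȟ^0 ≅ Z; Ȟ^1 ≅ Z^2; Ȟ^2 ≅ 0

cover nerve:
  U12={t2} U13={t3} U14={t7} U15={t6} U23={t8} U45={t4}
C dims 5,6; δ0: rk 4, SNF 1^4
Ȟ^0: (5−4)−0=1 ⇒ Z
Ȟ^1: (6−0)−4=2 ⇒ Z^2
Ȟ^2: (0−0)−0=0 ⇒ 0


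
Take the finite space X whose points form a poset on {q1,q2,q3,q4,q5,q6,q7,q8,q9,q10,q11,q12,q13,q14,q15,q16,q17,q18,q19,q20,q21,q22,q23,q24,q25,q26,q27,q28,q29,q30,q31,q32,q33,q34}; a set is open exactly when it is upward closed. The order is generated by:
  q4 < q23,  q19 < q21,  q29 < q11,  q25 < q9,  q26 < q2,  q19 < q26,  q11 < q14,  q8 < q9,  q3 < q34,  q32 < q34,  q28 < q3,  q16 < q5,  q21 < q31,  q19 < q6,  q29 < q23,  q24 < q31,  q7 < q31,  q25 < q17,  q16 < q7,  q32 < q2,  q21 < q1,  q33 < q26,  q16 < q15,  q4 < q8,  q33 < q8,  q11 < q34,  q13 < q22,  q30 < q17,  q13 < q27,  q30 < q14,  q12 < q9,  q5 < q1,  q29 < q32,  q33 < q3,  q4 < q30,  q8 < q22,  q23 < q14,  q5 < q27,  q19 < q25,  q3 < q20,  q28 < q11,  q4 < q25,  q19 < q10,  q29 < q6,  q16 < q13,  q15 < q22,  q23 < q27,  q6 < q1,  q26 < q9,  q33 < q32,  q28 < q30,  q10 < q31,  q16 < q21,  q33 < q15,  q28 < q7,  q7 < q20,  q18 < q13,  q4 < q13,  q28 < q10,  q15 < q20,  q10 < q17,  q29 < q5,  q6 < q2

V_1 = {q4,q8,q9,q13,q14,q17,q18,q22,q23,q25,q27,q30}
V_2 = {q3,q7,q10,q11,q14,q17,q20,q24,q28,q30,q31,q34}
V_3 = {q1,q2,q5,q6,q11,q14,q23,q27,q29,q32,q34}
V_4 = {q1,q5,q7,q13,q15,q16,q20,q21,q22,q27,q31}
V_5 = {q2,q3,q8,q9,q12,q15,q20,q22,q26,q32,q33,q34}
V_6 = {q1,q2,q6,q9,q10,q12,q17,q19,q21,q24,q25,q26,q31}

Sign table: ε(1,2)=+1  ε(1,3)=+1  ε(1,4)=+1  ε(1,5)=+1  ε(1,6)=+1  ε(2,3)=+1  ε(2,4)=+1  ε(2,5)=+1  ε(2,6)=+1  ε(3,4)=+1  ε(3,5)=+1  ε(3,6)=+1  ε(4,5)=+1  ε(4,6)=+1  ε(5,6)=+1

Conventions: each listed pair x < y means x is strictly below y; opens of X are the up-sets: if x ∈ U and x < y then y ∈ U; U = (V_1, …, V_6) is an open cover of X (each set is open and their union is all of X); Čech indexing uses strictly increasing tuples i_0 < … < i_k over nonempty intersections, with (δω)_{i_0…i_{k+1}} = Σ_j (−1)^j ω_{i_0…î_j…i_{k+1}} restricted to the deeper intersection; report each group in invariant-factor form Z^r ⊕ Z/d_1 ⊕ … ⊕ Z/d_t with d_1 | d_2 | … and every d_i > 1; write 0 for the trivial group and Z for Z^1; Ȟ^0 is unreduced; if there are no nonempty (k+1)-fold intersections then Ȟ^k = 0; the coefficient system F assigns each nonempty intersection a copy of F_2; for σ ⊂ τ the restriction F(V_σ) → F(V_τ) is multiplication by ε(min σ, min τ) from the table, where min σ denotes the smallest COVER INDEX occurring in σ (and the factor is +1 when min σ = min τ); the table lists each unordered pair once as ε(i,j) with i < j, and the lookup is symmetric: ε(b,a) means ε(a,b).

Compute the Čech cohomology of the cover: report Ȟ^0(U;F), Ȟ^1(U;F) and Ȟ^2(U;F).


nonempty intersections:
  V12={q14,q17,q30} V13={q14,q23,q27} V14={q13,q22,q27} V15={q8,q9,q22} V16={q9,q17,q25} V23={q11,q14,q34} V24={q7,q20,q31} V25={q3,q20,q34} V26={q10,q17,q24,q31} V34={q1,q5,q27} V35={q2,q32,q34} V36={q1,q2,q6} V45={q15,q20,q22} V46={q1,q21,q31} V56={q2,q9,q12,q26}
  V123={q14} V126={q17} V134={q27} V145={q22} V156={q9} V235={q34} V245={q20} V246={q31} V346={q1} V356={q2}
C dims 6,15,10; δ0: rk_F2 5; δ1: rk_F2 9
Ȟ^0: (6−5)−0=1 ⇒ Z/2
Ȟ^1: (15−9)−5=1 ⇒ Z/2
Ȟ^2: (10−0)−9=1 ⇒ Z/2

Ȟ^0 ≅ Z/2,  Ȟ^1 ≅ Z/2,  Ȟ^2 ≅ Z/2


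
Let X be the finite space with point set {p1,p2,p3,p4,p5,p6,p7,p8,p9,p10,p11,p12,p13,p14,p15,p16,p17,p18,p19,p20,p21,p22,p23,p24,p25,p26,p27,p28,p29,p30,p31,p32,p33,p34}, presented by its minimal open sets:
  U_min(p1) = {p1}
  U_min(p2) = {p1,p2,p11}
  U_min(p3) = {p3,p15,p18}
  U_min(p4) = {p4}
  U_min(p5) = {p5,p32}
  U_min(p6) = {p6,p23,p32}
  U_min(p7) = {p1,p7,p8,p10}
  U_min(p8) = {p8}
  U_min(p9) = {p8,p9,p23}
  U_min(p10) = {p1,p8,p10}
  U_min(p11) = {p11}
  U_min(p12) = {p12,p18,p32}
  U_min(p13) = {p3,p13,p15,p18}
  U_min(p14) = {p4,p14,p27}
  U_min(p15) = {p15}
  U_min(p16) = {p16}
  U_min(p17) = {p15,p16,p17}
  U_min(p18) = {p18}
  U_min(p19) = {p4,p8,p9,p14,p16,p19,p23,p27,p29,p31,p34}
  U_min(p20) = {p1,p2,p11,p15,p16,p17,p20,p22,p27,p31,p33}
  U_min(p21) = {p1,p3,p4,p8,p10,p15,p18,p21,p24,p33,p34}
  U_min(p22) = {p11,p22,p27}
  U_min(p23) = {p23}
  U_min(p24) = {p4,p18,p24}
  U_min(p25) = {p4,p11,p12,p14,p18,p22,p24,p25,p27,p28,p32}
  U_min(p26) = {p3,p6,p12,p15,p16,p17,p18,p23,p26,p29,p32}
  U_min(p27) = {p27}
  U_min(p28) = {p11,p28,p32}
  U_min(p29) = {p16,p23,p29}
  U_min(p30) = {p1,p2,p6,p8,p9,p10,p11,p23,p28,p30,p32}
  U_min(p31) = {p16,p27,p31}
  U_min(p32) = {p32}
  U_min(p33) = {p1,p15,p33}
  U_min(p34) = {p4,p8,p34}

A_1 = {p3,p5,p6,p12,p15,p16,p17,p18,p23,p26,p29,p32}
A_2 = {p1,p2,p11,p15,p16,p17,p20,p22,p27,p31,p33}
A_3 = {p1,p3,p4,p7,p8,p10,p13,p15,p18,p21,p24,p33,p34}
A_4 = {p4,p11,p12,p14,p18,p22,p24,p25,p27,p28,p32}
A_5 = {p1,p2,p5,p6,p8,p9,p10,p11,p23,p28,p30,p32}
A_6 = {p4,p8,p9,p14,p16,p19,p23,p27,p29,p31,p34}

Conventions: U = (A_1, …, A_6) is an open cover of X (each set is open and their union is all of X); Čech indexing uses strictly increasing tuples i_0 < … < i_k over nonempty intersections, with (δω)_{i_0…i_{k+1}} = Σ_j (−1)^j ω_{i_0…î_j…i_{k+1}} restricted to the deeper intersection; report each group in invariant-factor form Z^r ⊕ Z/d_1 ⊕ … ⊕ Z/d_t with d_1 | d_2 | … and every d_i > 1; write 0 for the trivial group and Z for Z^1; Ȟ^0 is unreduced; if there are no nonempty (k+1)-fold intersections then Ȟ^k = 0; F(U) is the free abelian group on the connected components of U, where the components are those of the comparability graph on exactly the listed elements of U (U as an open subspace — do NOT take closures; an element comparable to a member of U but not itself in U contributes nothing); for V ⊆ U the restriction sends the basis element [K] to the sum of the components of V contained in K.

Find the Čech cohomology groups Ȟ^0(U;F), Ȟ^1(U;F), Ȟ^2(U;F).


nonempty intersections:
  A12={p15,p16,p17} A13={p3,p15,p18} A14={p12,p18,p32} A15={p5,p6,p23,p32} A16={p16,p23,p29} A23={p1,p15,p33} A24={p11,p22,p27} A25={p1,p2,p11} A26={p16,p27,p31} A34={p4,p18,p24} A35={p1,p8,p10} A36={p4,p8,p34} A45={p11,p28,p32} A46={p4,p14,p27} A56={p8,p9,p23}
  A123={p15} A126={p16} A134={p18} A145={p32} A156={p23} A235={p1} A245={p11} A246={p27} A346={p4} A356={p8}
components per intersection:
  A1: {p3,p5,p6,p12,p15,p16,p17,p18,p23,p26,p29,p32}
  A2: {p1,p2,p11,p15,p16,p17,p20,p22,p27,p31,p33}
  A3: {p1,p3,p4,p7,p8,p10,p13,p15,p18,p21,p24,p33,p34}
  A4: {p4,p11,p12,p14,p18,p22,p24,p25,p27,p28,p32}
  A5: {p1,p2,p5,p6,p8,p9,p10,p11,p23,p28,p30,p32}
  A6: {p4,p8,p9,p14,p16,p19,p23,p27,p29,p31,p34}
  A12: {p15,p16,p17}
  A13: {p3,p15,p18}
  A14: {p12,p18,p32}
  A15: {p5,p6,p23,p32}
  A16: {p16,p23,p29}
  A23: {p1,p15,p33}
  A24: {p11,p22,p27}
  A25: {p1,p2,p11}
  A26: {p16,p27,p31}
  A34: {p4,p18,p24}
  A35: {p1,p8,p10}
  A36: {p4,p8,p34}
  A45: {p11,p28,p32}
  A46: {p4,p14,p27}
  A56: {p8,p9,p23}
  A123: {p15}
  A126: {p16}
  A134: {p18}
  A145: {p32}
  A156: {p23}
  A235: {p1}
  A245: {p11}
  A246: {p27}
  A346: {p4}
  A356: {p8}
C dims 6,15,10; δ0: rk 5, SNF 1^5; δ1: rk 10, SNF 1^9·2
Ȟ^0: (6−5)−0=1 ⇒ Z
Ȟ^1: (15−10)−5=0 ⇒ 0
Ȟ^2: (10−0)−10=0 plus torsion [2] ⇒ Z/2

Ȟ^0 ≅ Z, Ȟ^1 ≅ 0, Ȟ^2 ≅ Z/2
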